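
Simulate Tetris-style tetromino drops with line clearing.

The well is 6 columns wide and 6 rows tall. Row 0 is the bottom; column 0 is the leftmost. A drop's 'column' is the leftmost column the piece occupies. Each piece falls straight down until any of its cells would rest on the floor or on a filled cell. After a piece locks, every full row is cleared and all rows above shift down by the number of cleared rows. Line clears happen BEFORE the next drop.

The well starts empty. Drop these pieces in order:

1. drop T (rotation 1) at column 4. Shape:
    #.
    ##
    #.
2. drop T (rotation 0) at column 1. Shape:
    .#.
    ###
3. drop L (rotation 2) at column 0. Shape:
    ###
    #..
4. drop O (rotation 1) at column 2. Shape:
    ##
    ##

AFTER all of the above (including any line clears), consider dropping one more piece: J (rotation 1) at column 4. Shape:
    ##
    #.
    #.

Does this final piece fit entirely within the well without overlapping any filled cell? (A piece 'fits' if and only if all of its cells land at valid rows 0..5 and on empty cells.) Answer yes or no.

Answer: yes

Derivation:
Drop 1: T rot1 at col 4 lands with bottom-row=0; cleared 0 line(s) (total 0); column heights now [0 0 0 0 3 2], max=3
Drop 2: T rot0 at col 1 lands with bottom-row=0; cleared 0 line(s) (total 0); column heights now [0 1 2 1 3 2], max=3
Drop 3: L rot2 at col 0 lands with bottom-row=1; cleared 0 line(s) (total 0); column heights now [3 3 3 1 3 2], max=3
Drop 4: O rot1 at col 2 lands with bottom-row=3; cleared 0 line(s) (total 0); column heights now [3 3 5 5 3 2], max=5
Test piece J rot1 at col 4 (width 2): heights before test = [3 3 5 5 3 2]; fits = True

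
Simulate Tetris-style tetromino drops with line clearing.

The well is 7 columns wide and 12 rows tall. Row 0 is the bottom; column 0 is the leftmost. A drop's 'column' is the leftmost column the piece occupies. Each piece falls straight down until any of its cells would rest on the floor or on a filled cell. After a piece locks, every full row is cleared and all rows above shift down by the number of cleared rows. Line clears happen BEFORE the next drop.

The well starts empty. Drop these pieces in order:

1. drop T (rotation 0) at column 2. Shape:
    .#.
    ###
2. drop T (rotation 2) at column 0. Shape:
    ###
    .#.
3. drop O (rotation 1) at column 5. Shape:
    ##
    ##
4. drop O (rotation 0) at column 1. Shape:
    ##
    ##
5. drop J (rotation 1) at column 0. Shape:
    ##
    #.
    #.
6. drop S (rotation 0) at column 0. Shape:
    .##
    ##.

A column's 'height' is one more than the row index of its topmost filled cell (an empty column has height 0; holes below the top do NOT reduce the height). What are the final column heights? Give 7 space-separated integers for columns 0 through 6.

Drop 1: T rot0 at col 2 lands with bottom-row=0; cleared 0 line(s) (total 0); column heights now [0 0 1 2 1 0 0], max=2
Drop 2: T rot2 at col 0 lands with bottom-row=0; cleared 0 line(s) (total 0); column heights now [2 2 2 2 1 0 0], max=2
Drop 3: O rot1 at col 5 lands with bottom-row=0; cleared 0 line(s) (total 0); column heights now [2 2 2 2 1 2 2], max=2
Drop 4: O rot0 at col 1 lands with bottom-row=2; cleared 0 line(s) (total 0); column heights now [2 4 4 2 1 2 2], max=4
Drop 5: J rot1 at col 0 lands with bottom-row=2; cleared 0 line(s) (total 0); column heights now [5 5 4 2 1 2 2], max=5
Drop 6: S rot0 at col 0 lands with bottom-row=5; cleared 0 line(s) (total 0); column heights now [6 7 7 2 1 2 2], max=7

Answer: 6 7 7 2 1 2 2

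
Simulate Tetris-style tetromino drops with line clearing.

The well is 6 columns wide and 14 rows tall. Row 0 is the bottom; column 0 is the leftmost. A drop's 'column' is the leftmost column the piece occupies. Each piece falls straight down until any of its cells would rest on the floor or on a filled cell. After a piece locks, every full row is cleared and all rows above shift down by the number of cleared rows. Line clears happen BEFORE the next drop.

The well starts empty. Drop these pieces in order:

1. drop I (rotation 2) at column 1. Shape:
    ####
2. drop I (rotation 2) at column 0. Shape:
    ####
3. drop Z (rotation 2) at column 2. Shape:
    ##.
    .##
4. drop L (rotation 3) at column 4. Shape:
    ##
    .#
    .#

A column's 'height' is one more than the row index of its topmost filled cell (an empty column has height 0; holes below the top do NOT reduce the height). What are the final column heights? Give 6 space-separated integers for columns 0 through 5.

Answer: 2 2 4 4 4 4

Derivation:
Drop 1: I rot2 at col 1 lands with bottom-row=0; cleared 0 line(s) (total 0); column heights now [0 1 1 1 1 0], max=1
Drop 2: I rot2 at col 0 lands with bottom-row=1; cleared 0 line(s) (total 0); column heights now [2 2 2 2 1 0], max=2
Drop 3: Z rot2 at col 2 lands with bottom-row=2; cleared 0 line(s) (total 0); column heights now [2 2 4 4 3 0], max=4
Drop 4: L rot3 at col 4 lands with bottom-row=1; cleared 0 line(s) (total 0); column heights now [2 2 4 4 4 4], max=4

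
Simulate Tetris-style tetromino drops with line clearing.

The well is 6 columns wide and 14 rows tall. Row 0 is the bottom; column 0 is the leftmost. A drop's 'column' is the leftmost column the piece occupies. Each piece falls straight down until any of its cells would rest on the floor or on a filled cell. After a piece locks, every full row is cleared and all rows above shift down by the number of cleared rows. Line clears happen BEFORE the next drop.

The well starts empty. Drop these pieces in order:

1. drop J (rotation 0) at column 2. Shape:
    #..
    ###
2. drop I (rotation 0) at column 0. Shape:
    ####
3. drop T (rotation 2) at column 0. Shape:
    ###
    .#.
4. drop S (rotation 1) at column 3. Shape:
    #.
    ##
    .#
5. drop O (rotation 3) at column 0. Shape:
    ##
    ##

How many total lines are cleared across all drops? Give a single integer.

Answer: 0

Derivation:
Drop 1: J rot0 at col 2 lands with bottom-row=0; cleared 0 line(s) (total 0); column heights now [0 0 2 1 1 0], max=2
Drop 2: I rot0 at col 0 lands with bottom-row=2; cleared 0 line(s) (total 0); column heights now [3 3 3 3 1 0], max=3
Drop 3: T rot2 at col 0 lands with bottom-row=3; cleared 0 line(s) (total 0); column heights now [5 5 5 3 1 0], max=5
Drop 4: S rot1 at col 3 lands with bottom-row=2; cleared 0 line(s) (total 0); column heights now [5 5 5 5 4 0], max=5
Drop 5: O rot3 at col 0 lands with bottom-row=5; cleared 0 line(s) (total 0); column heights now [7 7 5 5 4 0], max=7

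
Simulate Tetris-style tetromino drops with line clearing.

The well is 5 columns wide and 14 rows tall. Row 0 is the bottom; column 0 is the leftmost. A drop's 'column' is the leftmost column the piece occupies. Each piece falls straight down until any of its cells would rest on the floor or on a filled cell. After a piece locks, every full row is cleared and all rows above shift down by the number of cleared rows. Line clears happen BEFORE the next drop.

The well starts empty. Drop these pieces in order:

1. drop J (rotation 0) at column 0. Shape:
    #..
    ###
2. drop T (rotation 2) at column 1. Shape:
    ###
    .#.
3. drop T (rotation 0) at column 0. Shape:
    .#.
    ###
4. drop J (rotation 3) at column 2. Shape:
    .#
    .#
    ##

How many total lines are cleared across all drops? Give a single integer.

Drop 1: J rot0 at col 0 lands with bottom-row=0; cleared 0 line(s) (total 0); column heights now [2 1 1 0 0], max=2
Drop 2: T rot2 at col 1 lands with bottom-row=1; cleared 0 line(s) (total 0); column heights now [2 3 3 3 0], max=3
Drop 3: T rot0 at col 0 lands with bottom-row=3; cleared 0 line(s) (total 0); column heights now [4 5 4 3 0], max=5
Drop 4: J rot3 at col 2 lands with bottom-row=4; cleared 0 line(s) (total 0); column heights now [4 5 5 7 0], max=7

Answer: 0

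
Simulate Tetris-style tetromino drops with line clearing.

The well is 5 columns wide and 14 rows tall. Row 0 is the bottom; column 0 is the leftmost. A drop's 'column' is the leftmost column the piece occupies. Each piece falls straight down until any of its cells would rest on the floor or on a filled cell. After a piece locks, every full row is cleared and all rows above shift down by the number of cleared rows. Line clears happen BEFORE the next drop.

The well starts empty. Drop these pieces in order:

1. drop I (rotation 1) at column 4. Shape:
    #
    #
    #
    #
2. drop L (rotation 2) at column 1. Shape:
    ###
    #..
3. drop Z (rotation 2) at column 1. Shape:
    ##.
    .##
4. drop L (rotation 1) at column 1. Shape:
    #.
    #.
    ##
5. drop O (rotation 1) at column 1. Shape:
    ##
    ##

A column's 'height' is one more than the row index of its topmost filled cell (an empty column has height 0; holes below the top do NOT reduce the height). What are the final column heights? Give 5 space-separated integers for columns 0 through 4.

Answer: 0 9 9 3 4

Derivation:
Drop 1: I rot1 at col 4 lands with bottom-row=0; cleared 0 line(s) (total 0); column heights now [0 0 0 0 4], max=4
Drop 2: L rot2 at col 1 lands with bottom-row=0; cleared 0 line(s) (total 0); column heights now [0 2 2 2 4], max=4
Drop 3: Z rot2 at col 1 lands with bottom-row=2; cleared 0 line(s) (total 0); column heights now [0 4 4 3 4], max=4
Drop 4: L rot1 at col 1 lands with bottom-row=4; cleared 0 line(s) (total 0); column heights now [0 7 5 3 4], max=7
Drop 5: O rot1 at col 1 lands with bottom-row=7; cleared 0 line(s) (total 0); column heights now [0 9 9 3 4], max=9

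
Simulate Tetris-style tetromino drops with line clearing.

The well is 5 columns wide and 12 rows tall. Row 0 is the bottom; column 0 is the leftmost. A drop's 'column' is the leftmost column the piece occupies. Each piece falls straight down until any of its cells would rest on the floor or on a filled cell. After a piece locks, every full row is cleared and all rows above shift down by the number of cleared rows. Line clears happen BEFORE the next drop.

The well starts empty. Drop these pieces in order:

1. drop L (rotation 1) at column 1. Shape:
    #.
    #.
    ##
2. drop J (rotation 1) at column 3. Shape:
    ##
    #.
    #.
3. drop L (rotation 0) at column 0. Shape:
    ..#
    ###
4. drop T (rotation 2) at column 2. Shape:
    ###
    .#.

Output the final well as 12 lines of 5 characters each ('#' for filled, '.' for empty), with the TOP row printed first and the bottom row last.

Drop 1: L rot1 at col 1 lands with bottom-row=0; cleared 0 line(s) (total 0); column heights now [0 3 1 0 0], max=3
Drop 2: J rot1 at col 3 lands with bottom-row=0; cleared 0 line(s) (total 0); column heights now [0 3 1 3 3], max=3
Drop 3: L rot0 at col 0 lands with bottom-row=3; cleared 0 line(s) (total 0); column heights now [4 4 5 3 3], max=5
Drop 4: T rot2 at col 2 lands with bottom-row=4; cleared 0 line(s) (total 0); column heights now [4 4 6 6 6], max=6

Answer: .....
.....
.....
.....
.....
.....
..###
..##.
###..
.#.##
.#.#.
.###.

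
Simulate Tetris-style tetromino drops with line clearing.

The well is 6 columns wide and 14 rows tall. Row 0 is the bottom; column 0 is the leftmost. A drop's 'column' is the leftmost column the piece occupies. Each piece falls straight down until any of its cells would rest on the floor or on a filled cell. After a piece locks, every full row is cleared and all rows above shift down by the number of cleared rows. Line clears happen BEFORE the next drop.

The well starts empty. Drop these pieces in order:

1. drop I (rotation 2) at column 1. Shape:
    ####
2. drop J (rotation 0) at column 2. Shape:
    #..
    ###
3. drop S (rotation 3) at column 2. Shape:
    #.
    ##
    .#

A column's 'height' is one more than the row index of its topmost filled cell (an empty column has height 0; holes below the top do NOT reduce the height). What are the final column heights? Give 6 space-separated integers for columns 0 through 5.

Answer: 0 1 5 4 2 0

Derivation:
Drop 1: I rot2 at col 1 lands with bottom-row=0; cleared 0 line(s) (total 0); column heights now [0 1 1 1 1 0], max=1
Drop 2: J rot0 at col 2 lands with bottom-row=1; cleared 0 line(s) (total 0); column heights now [0 1 3 2 2 0], max=3
Drop 3: S rot3 at col 2 lands with bottom-row=2; cleared 0 line(s) (total 0); column heights now [0 1 5 4 2 0], max=5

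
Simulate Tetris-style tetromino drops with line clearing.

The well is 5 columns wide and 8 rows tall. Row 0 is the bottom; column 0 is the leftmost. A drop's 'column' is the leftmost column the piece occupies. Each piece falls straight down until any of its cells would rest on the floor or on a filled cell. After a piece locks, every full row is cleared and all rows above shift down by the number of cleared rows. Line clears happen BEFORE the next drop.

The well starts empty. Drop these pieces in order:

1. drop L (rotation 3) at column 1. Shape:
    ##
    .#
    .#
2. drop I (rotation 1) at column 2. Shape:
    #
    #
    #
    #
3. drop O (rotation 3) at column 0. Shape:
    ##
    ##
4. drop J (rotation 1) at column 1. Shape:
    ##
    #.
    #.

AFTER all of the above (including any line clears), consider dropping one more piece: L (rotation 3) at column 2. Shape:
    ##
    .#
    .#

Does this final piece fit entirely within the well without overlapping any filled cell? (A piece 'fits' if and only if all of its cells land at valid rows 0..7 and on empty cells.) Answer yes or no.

Answer: no

Derivation:
Drop 1: L rot3 at col 1 lands with bottom-row=0; cleared 0 line(s) (total 0); column heights now [0 3 3 0 0], max=3
Drop 2: I rot1 at col 2 lands with bottom-row=3; cleared 0 line(s) (total 0); column heights now [0 3 7 0 0], max=7
Drop 3: O rot3 at col 0 lands with bottom-row=3; cleared 0 line(s) (total 0); column heights now [5 5 7 0 0], max=7
Drop 4: J rot1 at col 1 lands with bottom-row=5; cleared 0 line(s) (total 0); column heights now [5 8 8 0 0], max=8
Test piece L rot3 at col 2 (width 2): heights before test = [5 8 8 0 0]; fits = False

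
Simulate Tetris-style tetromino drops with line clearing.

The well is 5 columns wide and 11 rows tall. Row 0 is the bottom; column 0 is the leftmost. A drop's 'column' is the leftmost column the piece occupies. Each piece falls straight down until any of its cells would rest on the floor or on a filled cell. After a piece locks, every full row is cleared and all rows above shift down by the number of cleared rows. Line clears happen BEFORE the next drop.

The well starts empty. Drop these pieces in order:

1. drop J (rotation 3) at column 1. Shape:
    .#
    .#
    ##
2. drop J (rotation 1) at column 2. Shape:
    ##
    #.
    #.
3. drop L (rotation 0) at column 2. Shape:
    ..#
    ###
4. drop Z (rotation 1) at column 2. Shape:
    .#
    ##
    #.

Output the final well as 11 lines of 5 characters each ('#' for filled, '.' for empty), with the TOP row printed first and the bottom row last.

Answer: .....
...#.
..##.
..#.#
..###
..##.
..#..
..#..
..#..
..#..
.##..

Derivation:
Drop 1: J rot3 at col 1 lands with bottom-row=0; cleared 0 line(s) (total 0); column heights now [0 1 3 0 0], max=3
Drop 2: J rot1 at col 2 lands with bottom-row=3; cleared 0 line(s) (total 0); column heights now [0 1 6 6 0], max=6
Drop 3: L rot0 at col 2 lands with bottom-row=6; cleared 0 line(s) (total 0); column heights now [0 1 7 7 8], max=8
Drop 4: Z rot1 at col 2 lands with bottom-row=7; cleared 0 line(s) (total 0); column heights now [0 1 9 10 8], max=10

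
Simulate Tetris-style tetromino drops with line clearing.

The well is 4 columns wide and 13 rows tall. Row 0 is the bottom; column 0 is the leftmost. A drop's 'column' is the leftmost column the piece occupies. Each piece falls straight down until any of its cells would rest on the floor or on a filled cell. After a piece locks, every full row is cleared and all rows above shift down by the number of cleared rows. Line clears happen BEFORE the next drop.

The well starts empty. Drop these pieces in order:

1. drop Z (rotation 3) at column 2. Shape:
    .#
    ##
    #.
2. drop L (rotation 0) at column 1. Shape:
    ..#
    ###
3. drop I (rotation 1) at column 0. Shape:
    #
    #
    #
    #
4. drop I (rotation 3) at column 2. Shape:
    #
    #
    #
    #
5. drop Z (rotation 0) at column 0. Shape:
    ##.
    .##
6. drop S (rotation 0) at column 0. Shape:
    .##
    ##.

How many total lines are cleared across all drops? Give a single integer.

Drop 1: Z rot3 at col 2 lands with bottom-row=0; cleared 0 line(s) (total 0); column heights now [0 0 2 3], max=3
Drop 2: L rot0 at col 1 lands with bottom-row=3; cleared 0 line(s) (total 0); column heights now [0 4 4 5], max=5
Drop 3: I rot1 at col 0 lands with bottom-row=0; cleared 1 line(s) (total 1); column heights now [3 0 2 4], max=4
Drop 4: I rot3 at col 2 lands with bottom-row=2; cleared 0 line(s) (total 1); column heights now [3 0 6 4], max=6
Drop 5: Z rot0 at col 0 lands with bottom-row=6; cleared 0 line(s) (total 1); column heights now [8 8 7 4], max=8
Drop 6: S rot0 at col 0 lands with bottom-row=8; cleared 0 line(s) (total 1); column heights now [9 10 10 4], max=10

Answer: 1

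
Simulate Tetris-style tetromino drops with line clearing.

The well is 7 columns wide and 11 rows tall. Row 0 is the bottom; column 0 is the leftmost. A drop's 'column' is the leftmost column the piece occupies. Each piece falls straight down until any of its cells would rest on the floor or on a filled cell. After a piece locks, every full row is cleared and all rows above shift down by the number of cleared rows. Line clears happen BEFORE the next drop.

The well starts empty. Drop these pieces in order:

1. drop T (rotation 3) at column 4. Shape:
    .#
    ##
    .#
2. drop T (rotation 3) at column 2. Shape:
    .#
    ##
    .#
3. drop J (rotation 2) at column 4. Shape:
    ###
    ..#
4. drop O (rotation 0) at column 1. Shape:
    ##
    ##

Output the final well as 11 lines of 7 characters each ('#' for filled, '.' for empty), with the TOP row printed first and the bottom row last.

Drop 1: T rot3 at col 4 lands with bottom-row=0; cleared 0 line(s) (total 0); column heights now [0 0 0 0 2 3 0], max=3
Drop 2: T rot3 at col 2 lands with bottom-row=0; cleared 0 line(s) (total 0); column heights now [0 0 2 3 2 3 0], max=3
Drop 3: J rot2 at col 4 lands with bottom-row=2; cleared 0 line(s) (total 0); column heights now [0 0 2 3 4 4 4], max=4
Drop 4: O rot0 at col 1 lands with bottom-row=2; cleared 0 line(s) (total 0); column heights now [0 4 4 3 4 4 4], max=4

Answer: .......
.......
.......
.......
.......
.......
.......
.##.###
.###.##
..####.
...#.#.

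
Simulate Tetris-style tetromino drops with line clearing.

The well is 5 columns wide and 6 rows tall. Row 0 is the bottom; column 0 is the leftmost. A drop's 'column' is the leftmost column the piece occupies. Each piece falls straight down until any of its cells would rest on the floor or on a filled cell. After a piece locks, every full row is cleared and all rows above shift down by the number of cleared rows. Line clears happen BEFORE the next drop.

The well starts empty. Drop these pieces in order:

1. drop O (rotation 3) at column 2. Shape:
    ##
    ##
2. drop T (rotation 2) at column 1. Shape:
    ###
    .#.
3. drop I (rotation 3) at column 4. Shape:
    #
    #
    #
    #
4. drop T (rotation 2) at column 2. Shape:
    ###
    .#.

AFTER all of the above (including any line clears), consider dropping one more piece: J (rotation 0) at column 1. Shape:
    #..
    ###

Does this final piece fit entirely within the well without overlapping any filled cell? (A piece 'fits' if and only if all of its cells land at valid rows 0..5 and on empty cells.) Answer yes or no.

Drop 1: O rot3 at col 2 lands with bottom-row=0; cleared 0 line(s) (total 0); column heights now [0 0 2 2 0], max=2
Drop 2: T rot2 at col 1 lands with bottom-row=2; cleared 0 line(s) (total 0); column heights now [0 4 4 4 0], max=4
Drop 3: I rot3 at col 4 lands with bottom-row=0; cleared 0 line(s) (total 0); column heights now [0 4 4 4 4], max=4
Drop 4: T rot2 at col 2 lands with bottom-row=4; cleared 0 line(s) (total 0); column heights now [0 4 6 6 6], max=6
Test piece J rot0 at col 1 (width 3): heights before test = [0 4 6 6 6]; fits = False

Answer: no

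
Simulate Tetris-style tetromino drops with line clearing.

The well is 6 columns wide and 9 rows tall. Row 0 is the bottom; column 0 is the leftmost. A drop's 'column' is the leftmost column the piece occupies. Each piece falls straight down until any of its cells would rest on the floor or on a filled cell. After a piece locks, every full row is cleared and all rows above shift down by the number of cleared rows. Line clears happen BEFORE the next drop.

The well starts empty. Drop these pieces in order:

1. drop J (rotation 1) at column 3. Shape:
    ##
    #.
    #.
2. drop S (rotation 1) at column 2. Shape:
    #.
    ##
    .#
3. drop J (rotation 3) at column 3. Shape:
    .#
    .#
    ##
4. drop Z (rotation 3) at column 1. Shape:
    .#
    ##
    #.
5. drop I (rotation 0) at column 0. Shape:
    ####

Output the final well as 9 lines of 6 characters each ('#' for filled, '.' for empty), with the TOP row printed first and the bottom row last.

Answer: ####..
..#.#.
.##.#.
.####.
..##..
...#..
...##.
...#..
...#..

Derivation:
Drop 1: J rot1 at col 3 lands with bottom-row=0; cleared 0 line(s) (total 0); column heights now [0 0 0 3 3 0], max=3
Drop 2: S rot1 at col 2 lands with bottom-row=3; cleared 0 line(s) (total 0); column heights now [0 0 6 5 3 0], max=6
Drop 3: J rot3 at col 3 lands with bottom-row=5; cleared 0 line(s) (total 0); column heights now [0 0 6 6 8 0], max=8
Drop 4: Z rot3 at col 1 lands with bottom-row=5; cleared 0 line(s) (total 0); column heights now [0 7 8 6 8 0], max=8
Drop 5: I rot0 at col 0 lands with bottom-row=8; cleared 0 line(s) (total 0); column heights now [9 9 9 9 8 0], max=9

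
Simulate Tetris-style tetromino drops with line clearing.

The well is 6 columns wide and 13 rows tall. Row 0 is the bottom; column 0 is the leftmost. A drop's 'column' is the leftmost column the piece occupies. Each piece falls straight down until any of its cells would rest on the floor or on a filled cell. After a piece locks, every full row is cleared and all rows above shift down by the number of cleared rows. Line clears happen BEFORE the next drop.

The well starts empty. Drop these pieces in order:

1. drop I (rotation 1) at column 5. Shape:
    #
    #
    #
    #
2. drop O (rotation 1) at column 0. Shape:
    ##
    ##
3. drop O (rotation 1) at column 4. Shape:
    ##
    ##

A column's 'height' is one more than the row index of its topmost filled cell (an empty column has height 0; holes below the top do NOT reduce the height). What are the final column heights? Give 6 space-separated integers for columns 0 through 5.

Drop 1: I rot1 at col 5 lands with bottom-row=0; cleared 0 line(s) (total 0); column heights now [0 0 0 0 0 4], max=4
Drop 2: O rot1 at col 0 lands with bottom-row=0; cleared 0 line(s) (total 0); column heights now [2 2 0 0 0 4], max=4
Drop 3: O rot1 at col 4 lands with bottom-row=4; cleared 0 line(s) (total 0); column heights now [2 2 0 0 6 6], max=6

Answer: 2 2 0 0 6 6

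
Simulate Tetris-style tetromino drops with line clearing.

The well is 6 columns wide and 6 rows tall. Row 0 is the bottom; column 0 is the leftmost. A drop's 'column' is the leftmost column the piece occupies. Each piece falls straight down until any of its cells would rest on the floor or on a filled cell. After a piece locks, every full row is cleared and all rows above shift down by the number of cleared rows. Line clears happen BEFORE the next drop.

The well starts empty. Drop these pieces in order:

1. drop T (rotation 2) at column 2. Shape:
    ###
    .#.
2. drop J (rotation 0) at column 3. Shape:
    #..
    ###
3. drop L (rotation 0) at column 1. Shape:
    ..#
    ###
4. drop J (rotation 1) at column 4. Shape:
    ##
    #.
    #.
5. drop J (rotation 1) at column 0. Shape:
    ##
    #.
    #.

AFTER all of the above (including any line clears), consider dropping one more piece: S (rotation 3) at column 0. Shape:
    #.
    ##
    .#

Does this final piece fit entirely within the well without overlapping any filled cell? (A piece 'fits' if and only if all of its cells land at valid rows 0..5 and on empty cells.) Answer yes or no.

Answer: no

Derivation:
Drop 1: T rot2 at col 2 lands with bottom-row=0; cleared 0 line(s) (total 0); column heights now [0 0 2 2 2 0], max=2
Drop 2: J rot0 at col 3 lands with bottom-row=2; cleared 0 line(s) (total 0); column heights now [0 0 2 4 3 3], max=4
Drop 3: L rot0 at col 1 lands with bottom-row=4; cleared 0 line(s) (total 0); column heights now [0 5 5 6 3 3], max=6
Drop 4: J rot1 at col 4 lands with bottom-row=3; cleared 0 line(s) (total 0); column heights now [0 5 5 6 6 6], max=6
Drop 5: J rot1 at col 0 lands with bottom-row=3; cleared 0 line(s) (total 0); column heights now [6 6 5 6 6 6], max=6
Test piece S rot3 at col 0 (width 2): heights before test = [6 6 5 6 6 6]; fits = False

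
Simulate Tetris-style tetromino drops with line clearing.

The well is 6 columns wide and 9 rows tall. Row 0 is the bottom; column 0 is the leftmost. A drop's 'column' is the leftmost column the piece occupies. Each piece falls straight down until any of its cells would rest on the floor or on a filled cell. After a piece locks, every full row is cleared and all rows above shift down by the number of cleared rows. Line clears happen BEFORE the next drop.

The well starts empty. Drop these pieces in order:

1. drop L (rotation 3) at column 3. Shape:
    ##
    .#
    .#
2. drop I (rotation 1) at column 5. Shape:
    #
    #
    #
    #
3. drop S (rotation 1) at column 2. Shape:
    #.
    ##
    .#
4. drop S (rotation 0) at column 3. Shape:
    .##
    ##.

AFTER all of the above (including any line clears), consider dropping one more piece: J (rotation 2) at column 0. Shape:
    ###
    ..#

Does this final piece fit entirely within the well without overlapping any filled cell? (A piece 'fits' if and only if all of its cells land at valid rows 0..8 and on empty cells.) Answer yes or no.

Answer: yes

Derivation:
Drop 1: L rot3 at col 3 lands with bottom-row=0; cleared 0 line(s) (total 0); column heights now [0 0 0 3 3 0], max=3
Drop 2: I rot1 at col 5 lands with bottom-row=0; cleared 0 line(s) (total 0); column heights now [0 0 0 3 3 4], max=4
Drop 3: S rot1 at col 2 lands with bottom-row=3; cleared 0 line(s) (total 0); column heights now [0 0 6 5 3 4], max=6
Drop 4: S rot0 at col 3 lands with bottom-row=5; cleared 0 line(s) (total 0); column heights now [0 0 6 6 7 7], max=7
Test piece J rot2 at col 0 (width 3): heights before test = [0 0 6 6 7 7]; fits = True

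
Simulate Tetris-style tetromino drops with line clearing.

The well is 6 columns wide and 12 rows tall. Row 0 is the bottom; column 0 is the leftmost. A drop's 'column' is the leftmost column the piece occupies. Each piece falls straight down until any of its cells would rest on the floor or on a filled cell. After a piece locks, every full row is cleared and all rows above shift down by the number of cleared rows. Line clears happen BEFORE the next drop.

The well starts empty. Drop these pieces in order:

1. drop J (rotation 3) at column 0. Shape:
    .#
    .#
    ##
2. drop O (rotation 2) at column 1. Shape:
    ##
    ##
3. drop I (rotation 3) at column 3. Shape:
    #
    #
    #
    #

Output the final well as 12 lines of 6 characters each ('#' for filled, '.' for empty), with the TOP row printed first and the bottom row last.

Drop 1: J rot3 at col 0 lands with bottom-row=0; cleared 0 line(s) (total 0); column heights now [1 3 0 0 0 0], max=3
Drop 2: O rot2 at col 1 lands with bottom-row=3; cleared 0 line(s) (total 0); column heights now [1 5 5 0 0 0], max=5
Drop 3: I rot3 at col 3 lands with bottom-row=0; cleared 0 line(s) (total 0); column heights now [1 5 5 4 0 0], max=5

Answer: ......
......
......
......
......
......
......
.##...
.###..
.#.#..
.#.#..
##.#..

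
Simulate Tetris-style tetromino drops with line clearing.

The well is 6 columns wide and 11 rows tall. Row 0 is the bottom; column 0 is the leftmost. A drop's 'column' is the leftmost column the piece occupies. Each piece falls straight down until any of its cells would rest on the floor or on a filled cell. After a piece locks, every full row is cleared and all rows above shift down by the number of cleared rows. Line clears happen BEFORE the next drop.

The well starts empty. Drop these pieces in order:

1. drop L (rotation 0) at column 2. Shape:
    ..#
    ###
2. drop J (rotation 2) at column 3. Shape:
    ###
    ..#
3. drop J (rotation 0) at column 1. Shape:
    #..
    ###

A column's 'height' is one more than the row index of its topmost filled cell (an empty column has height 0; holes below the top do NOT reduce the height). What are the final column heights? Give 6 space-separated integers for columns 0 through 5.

Drop 1: L rot0 at col 2 lands with bottom-row=0; cleared 0 line(s) (total 0); column heights now [0 0 1 1 2 0], max=2
Drop 2: J rot2 at col 3 lands with bottom-row=1; cleared 0 line(s) (total 0); column heights now [0 0 1 3 3 3], max=3
Drop 3: J rot0 at col 1 lands with bottom-row=3; cleared 0 line(s) (total 0); column heights now [0 5 4 4 3 3], max=5

Answer: 0 5 4 4 3 3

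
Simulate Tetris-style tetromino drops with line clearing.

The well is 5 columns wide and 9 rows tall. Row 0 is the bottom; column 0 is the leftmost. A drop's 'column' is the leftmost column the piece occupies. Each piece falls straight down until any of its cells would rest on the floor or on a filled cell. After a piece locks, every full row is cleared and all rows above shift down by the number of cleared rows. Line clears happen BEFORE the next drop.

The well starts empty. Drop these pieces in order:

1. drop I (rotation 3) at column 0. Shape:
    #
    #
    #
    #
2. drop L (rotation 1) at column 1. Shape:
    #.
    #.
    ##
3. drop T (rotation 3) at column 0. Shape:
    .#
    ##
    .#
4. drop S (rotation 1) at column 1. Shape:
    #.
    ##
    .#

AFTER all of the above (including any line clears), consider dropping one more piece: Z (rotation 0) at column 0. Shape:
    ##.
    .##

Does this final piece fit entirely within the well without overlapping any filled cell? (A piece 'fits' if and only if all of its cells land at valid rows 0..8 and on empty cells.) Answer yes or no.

Answer: no

Derivation:
Drop 1: I rot3 at col 0 lands with bottom-row=0; cleared 0 line(s) (total 0); column heights now [4 0 0 0 0], max=4
Drop 2: L rot1 at col 1 lands with bottom-row=0; cleared 0 line(s) (total 0); column heights now [4 3 1 0 0], max=4
Drop 3: T rot3 at col 0 lands with bottom-row=3; cleared 0 line(s) (total 0); column heights now [5 6 1 0 0], max=6
Drop 4: S rot1 at col 1 lands with bottom-row=5; cleared 0 line(s) (total 0); column heights now [5 8 7 0 0], max=8
Test piece Z rot0 at col 0 (width 3): heights before test = [5 8 7 0 0]; fits = False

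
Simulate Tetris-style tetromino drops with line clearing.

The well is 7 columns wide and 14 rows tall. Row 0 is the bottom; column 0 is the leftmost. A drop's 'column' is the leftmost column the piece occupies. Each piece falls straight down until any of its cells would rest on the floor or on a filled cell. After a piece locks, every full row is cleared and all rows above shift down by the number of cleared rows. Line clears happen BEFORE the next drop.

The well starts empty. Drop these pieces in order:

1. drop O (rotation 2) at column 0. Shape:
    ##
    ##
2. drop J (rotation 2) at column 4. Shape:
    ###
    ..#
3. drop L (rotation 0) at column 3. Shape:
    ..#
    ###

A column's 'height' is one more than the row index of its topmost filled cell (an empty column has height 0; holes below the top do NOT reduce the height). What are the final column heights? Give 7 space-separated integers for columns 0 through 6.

Answer: 2 2 0 3 3 4 2

Derivation:
Drop 1: O rot2 at col 0 lands with bottom-row=0; cleared 0 line(s) (total 0); column heights now [2 2 0 0 0 0 0], max=2
Drop 2: J rot2 at col 4 lands with bottom-row=0; cleared 0 line(s) (total 0); column heights now [2 2 0 0 2 2 2], max=2
Drop 3: L rot0 at col 3 lands with bottom-row=2; cleared 0 line(s) (total 0); column heights now [2 2 0 3 3 4 2], max=4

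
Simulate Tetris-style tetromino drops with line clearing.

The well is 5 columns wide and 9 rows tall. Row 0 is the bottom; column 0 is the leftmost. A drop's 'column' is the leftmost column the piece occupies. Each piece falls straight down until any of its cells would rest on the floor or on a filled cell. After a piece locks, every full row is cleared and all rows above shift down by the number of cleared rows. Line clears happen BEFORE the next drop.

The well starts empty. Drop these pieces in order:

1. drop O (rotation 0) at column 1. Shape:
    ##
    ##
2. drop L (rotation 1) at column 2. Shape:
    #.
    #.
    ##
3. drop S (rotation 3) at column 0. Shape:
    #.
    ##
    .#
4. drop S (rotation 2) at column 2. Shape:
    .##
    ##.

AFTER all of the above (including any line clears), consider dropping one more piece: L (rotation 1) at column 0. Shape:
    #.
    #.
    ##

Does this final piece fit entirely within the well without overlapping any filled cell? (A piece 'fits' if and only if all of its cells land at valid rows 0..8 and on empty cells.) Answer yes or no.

Drop 1: O rot0 at col 1 lands with bottom-row=0; cleared 0 line(s) (total 0); column heights now [0 2 2 0 0], max=2
Drop 2: L rot1 at col 2 lands with bottom-row=2; cleared 0 line(s) (total 0); column heights now [0 2 5 3 0], max=5
Drop 3: S rot3 at col 0 lands with bottom-row=2; cleared 0 line(s) (total 0); column heights now [5 4 5 3 0], max=5
Drop 4: S rot2 at col 2 lands with bottom-row=5; cleared 0 line(s) (total 0); column heights now [5 4 6 7 7], max=7
Test piece L rot1 at col 0 (width 2): heights before test = [5 4 6 7 7]; fits = True

Answer: yes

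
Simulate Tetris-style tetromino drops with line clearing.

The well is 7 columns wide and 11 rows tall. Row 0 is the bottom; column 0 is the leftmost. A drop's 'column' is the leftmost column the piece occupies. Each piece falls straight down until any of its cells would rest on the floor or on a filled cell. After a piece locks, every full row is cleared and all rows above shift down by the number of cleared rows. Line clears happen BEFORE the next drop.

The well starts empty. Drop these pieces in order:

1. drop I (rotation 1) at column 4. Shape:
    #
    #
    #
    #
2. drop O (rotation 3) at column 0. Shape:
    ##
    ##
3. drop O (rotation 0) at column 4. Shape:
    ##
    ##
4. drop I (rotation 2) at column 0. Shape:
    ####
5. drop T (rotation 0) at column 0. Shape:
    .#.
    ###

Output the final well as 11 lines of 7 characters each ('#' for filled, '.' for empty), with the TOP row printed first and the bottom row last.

Drop 1: I rot1 at col 4 lands with bottom-row=0; cleared 0 line(s) (total 0); column heights now [0 0 0 0 4 0 0], max=4
Drop 2: O rot3 at col 0 lands with bottom-row=0; cleared 0 line(s) (total 0); column heights now [2 2 0 0 4 0 0], max=4
Drop 3: O rot0 at col 4 lands with bottom-row=4; cleared 0 line(s) (total 0); column heights now [2 2 0 0 6 6 0], max=6
Drop 4: I rot2 at col 0 lands with bottom-row=2; cleared 0 line(s) (total 0); column heights now [3 3 3 3 6 6 0], max=6
Drop 5: T rot0 at col 0 lands with bottom-row=3; cleared 0 line(s) (total 0); column heights now [4 5 4 3 6 6 0], max=6

Answer: .......
.......
.......
.......
.......
....##.
.#..##.
###.#..
#####..
##..#..
##..#..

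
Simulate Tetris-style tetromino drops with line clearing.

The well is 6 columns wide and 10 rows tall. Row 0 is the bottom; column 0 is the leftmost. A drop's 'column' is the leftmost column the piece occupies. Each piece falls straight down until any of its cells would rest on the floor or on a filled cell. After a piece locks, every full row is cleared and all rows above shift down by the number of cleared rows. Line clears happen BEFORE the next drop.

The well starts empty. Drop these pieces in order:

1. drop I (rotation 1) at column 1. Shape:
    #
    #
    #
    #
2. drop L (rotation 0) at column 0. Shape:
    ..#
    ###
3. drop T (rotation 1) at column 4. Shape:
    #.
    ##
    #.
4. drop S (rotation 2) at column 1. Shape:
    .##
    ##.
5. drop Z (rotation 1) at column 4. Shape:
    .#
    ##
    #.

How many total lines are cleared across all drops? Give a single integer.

Drop 1: I rot1 at col 1 lands with bottom-row=0; cleared 0 line(s) (total 0); column heights now [0 4 0 0 0 0], max=4
Drop 2: L rot0 at col 0 lands with bottom-row=4; cleared 0 line(s) (total 0); column heights now [5 5 6 0 0 0], max=6
Drop 3: T rot1 at col 4 lands with bottom-row=0; cleared 0 line(s) (total 0); column heights now [5 5 6 0 3 2], max=6
Drop 4: S rot2 at col 1 lands with bottom-row=6; cleared 0 line(s) (total 0); column heights now [5 7 8 8 3 2], max=8
Drop 5: Z rot1 at col 4 lands with bottom-row=3; cleared 0 line(s) (total 0); column heights now [5 7 8 8 5 6], max=8

Answer: 0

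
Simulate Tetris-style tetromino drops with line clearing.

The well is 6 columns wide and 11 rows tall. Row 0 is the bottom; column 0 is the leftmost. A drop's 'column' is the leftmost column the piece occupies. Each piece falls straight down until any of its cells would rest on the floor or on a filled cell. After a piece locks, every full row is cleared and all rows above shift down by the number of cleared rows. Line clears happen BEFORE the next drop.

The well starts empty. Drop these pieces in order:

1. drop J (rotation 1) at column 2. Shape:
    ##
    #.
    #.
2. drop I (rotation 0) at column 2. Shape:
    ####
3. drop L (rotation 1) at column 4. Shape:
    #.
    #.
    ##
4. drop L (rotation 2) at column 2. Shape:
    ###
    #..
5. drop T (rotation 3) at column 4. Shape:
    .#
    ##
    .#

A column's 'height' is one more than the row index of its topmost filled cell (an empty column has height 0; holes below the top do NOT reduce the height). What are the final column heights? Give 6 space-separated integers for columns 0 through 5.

Drop 1: J rot1 at col 2 lands with bottom-row=0; cleared 0 line(s) (total 0); column heights now [0 0 3 3 0 0], max=3
Drop 2: I rot0 at col 2 lands with bottom-row=3; cleared 0 line(s) (total 0); column heights now [0 0 4 4 4 4], max=4
Drop 3: L rot1 at col 4 lands with bottom-row=4; cleared 0 line(s) (total 0); column heights now [0 0 4 4 7 5], max=7
Drop 4: L rot2 at col 2 lands with bottom-row=6; cleared 0 line(s) (total 0); column heights now [0 0 8 8 8 5], max=8
Drop 5: T rot3 at col 4 lands with bottom-row=7; cleared 0 line(s) (total 0); column heights now [0 0 8 8 9 10], max=10

Answer: 0 0 8 8 9 10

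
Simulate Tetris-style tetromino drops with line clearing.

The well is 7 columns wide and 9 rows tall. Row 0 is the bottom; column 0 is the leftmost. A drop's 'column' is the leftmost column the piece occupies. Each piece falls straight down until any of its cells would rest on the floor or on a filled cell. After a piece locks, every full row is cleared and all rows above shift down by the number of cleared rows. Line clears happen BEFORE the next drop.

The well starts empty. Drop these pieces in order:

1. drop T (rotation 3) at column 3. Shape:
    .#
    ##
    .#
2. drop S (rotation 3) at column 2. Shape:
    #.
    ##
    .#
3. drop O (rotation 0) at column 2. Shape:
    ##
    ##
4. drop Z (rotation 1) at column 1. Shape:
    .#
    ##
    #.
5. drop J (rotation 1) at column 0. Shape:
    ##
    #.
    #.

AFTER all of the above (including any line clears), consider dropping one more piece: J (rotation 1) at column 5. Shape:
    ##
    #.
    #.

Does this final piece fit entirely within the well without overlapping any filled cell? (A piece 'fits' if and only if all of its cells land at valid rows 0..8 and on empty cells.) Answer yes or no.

Drop 1: T rot3 at col 3 lands with bottom-row=0; cleared 0 line(s) (total 0); column heights now [0 0 0 2 3 0 0], max=3
Drop 2: S rot3 at col 2 lands with bottom-row=2; cleared 0 line(s) (total 0); column heights now [0 0 5 4 3 0 0], max=5
Drop 3: O rot0 at col 2 lands with bottom-row=5; cleared 0 line(s) (total 0); column heights now [0 0 7 7 3 0 0], max=7
Drop 4: Z rot1 at col 1 lands with bottom-row=6; cleared 0 line(s) (total 0); column heights now [0 8 9 7 3 0 0], max=9
Drop 5: J rot1 at col 0 lands with bottom-row=6; cleared 0 line(s) (total 0); column heights now [9 9 9 7 3 0 0], max=9
Test piece J rot1 at col 5 (width 2): heights before test = [9 9 9 7 3 0 0]; fits = True

Answer: yes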